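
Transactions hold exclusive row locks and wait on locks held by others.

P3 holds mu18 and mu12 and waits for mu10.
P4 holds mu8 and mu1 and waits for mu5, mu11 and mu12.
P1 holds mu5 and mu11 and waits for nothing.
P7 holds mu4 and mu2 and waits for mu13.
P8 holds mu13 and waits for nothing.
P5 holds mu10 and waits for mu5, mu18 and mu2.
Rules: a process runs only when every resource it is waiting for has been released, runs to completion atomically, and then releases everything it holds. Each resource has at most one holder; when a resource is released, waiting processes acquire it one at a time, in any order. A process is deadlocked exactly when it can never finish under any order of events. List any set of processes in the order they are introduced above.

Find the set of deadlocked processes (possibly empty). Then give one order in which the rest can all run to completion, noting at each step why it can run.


The deadlocked set is P3, P4 and P5.
Key observation: along P3 -> P5 -> P3, each member waits on what the next one holds — a deadlock; P4 waits into the deadlock from upstream.
The rest can finish in the order P8, P7, P1.
Step-by-step check:
  run P8 (it waits on nothing); releases mu13
  P7 waits on mu13 — all released -> runs and releases mu4 and mu2
  run P1 (it waits on nothing); releases mu5 and mu11


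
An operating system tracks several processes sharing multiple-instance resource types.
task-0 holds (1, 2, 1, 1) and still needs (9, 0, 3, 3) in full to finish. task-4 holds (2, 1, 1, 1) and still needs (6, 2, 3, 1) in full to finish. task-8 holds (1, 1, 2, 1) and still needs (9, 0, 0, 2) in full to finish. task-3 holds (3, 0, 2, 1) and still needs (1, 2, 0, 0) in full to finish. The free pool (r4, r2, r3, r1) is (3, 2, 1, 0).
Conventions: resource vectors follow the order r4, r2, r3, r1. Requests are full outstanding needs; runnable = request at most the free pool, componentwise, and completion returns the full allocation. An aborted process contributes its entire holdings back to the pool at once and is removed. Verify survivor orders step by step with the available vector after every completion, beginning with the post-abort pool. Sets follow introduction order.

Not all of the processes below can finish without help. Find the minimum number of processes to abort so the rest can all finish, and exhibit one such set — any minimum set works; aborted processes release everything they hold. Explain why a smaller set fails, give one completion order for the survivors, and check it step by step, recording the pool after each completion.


Abort task-8.
Key observation: task-0 had no path to completion before; after the abort of task-8 ((1, 1, 2, 1) returned), step 3 is where it fits.
No smaller set exists: with zero aborts the deadlock remains.
One survivor order: task-3, task-4, task-0. Walking it through (post-abort pool first):
  pool = (4, 3, 3, 1)
  run task-3 (needs (1, 2, 0, 0), free (4, 3, 3, 1)); after release of (3, 0, 2, 1) the pool is (7, 3, 5, 2)
  run task-4 (needs (6, 2, 3, 1), free (7, 3, 5, 2)); after release of (2, 1, 1, 1) the pool is (9, 4, 6, 3)
  run task-0 (needs (9, 0, 3, 3), free (9, 4, 6, 3)); after release of (1, 2, 1, 1) the pool is (10, 6, 7, 4)


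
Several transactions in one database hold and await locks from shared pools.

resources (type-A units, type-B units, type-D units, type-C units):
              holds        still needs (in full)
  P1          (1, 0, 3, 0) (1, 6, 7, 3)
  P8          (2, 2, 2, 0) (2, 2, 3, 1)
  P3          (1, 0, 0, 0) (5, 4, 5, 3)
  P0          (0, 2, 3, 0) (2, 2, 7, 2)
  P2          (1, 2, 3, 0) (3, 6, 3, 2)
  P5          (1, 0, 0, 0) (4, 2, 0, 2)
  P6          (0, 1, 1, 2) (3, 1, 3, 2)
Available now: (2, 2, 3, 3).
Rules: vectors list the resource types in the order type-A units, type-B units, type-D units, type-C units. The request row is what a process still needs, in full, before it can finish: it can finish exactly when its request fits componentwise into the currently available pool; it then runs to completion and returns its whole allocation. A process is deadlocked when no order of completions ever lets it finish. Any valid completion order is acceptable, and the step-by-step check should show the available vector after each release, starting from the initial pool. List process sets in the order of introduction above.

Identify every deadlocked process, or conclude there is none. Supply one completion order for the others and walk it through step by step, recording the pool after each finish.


The deadlocked set is P1, P0 and P2.
Key observation: after P8, P6, P5, P3 the pool peaks at (6, 5, 6, 5), and each blocked process is short somewhere: P1 on type-B units, type-D units; P0 on type-D units; P2 on type-B units.
A valid finishing order for the others: P8, P6, P5, P3. Walking it through:
  pool = (2, 2, 3, 3)
  run P8 (needs (2, 2, 3, 1), free (2, 2, 3, 3)); after release of (2, 2, 2, 0) the pool is (4, 4, 5, 3)
  run P6 (needs (3, 1, 3, 2), free (4, 4, 5, 3)); after release of (0, 1, 1, 2) the pool is (4, 5, 6, 5)
  run P5 (needs (4, 2, 0, 2), free (4, 5, 6, 5)); after release of (1, 0, 0, 0) the pool is (5, 5, 6, 5)
  run P3 (needs (5, 4, 5, 3), free (5, 5, 6, 5)); after release of (1, 0, 0, 0) the pool is (6, 5, 6, 5)
None of the blocked processes ever fits:
  P1 still needs (1, 6, 7, 3) but only (6, 5, 6, 5) is free — short on type-B units and type-D units
  P0 still needs (2, 2, 7, 2) but only (6, 5, 6, 5) is free — short on type-D units
  P2 still needs (3, 6, 3, 2) but only (6, 5, 6, 5) is free — short on type-B units


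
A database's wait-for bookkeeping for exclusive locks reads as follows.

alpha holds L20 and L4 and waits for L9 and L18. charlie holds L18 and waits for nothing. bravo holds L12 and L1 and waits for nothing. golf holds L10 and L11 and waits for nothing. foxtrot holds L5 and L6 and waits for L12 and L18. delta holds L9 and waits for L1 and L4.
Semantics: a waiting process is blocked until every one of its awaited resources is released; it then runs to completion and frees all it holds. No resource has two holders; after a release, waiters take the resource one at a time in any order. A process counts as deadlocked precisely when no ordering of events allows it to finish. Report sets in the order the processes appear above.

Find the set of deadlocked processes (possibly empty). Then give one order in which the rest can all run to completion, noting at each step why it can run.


Deadlocked set: alpha and delta.
Key observation: nobody on the ring alpha -> delta -> alpha can start until another member finishes, which never happens; no other process is dragged down with it.
One completion order for the rest: bravo, charlie, golf, foxtrot.
Check, step by step:
  run bravo (it waits on nothing); releases L12 and L1
  run charlie (it waits on nothing); releases L18
  run golf (it waits on nothing); releases L10 and L11
  foxtrot: everything it awaited (L12 and L18) is free; runs, freeing L5 and L6


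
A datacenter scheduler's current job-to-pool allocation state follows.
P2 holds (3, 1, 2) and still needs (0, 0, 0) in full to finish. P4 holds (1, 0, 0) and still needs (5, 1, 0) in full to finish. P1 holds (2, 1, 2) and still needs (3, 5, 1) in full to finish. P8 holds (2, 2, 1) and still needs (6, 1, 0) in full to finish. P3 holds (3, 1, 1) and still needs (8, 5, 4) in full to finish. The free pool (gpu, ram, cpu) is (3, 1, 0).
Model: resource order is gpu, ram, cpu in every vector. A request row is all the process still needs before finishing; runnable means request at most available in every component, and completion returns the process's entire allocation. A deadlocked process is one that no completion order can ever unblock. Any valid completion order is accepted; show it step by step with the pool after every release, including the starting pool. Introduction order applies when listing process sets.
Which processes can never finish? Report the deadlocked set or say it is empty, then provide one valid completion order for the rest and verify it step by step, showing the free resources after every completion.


Deadlocked: P1 and P3.
Key observation: even finishing P2, P8, P4 leaves just (9, 4, 3) free — too little ram for any of the remaining processes.
The rest can finish in the order P2, P8, P4. Step-by-step check:
  pool = (3, 1, 0)
  P2: need (0, 0, 0) fits (3, 1, 0); releases (3, 1, 2), pool now (6, 2, 2)
  P8: need (6, 1, 0) fits (6, 2, 2); releases (2, 2, 1), pool now (8, 4, 3)
  P4: need (5, 1, 0) fits (8, 4, 3); releases (1, 0, 0), pool now (9, 4, 3)
None of the blocked processes ever fits:
  P1 still needs (3, 5, 1) but only (9, 4, 3) is free — short on ram
  P3 still needs (8, 5, 4) but only (9, 4, 3) is free — short on ram and cpu


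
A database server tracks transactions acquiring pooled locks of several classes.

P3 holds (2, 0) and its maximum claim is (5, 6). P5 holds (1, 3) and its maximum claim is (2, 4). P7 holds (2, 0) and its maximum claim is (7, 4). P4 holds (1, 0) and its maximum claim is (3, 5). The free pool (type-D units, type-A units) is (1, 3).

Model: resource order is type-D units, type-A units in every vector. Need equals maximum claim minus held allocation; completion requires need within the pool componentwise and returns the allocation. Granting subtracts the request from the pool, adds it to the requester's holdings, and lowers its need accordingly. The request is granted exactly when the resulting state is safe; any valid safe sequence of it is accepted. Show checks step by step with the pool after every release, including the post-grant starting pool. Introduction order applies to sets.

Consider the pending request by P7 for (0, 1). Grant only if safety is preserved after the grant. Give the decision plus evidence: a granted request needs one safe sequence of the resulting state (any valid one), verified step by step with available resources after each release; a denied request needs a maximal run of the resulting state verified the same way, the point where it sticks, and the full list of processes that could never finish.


DENY — the pretend-granted state is unsafe.
Key observation: after P5, P4 the pool peaks at (3, 5), and each blocked process is short somewhere: P3 on type-A units; P7 on type-D units.
After a pretend grant, a maximal execution: P5, P4 — then nothing else fits. Walking it through:
  pool = (1, 2)
  run P5 (needs (1, 1), free (1, 2)); after release of (1, 3) the pool is (2, 5)
  run P4 (needs (2, 5), free (2, 5)); after release of (1, 0) the pool is (3, 5)
  P3 still needs (3, 6) but only (3, 5) is free — short on type-A units
  P7 still needs (5, 3) but only (3, 5) is free — short on type-D units
Had the request been granted, P3 and P7 could never finish.


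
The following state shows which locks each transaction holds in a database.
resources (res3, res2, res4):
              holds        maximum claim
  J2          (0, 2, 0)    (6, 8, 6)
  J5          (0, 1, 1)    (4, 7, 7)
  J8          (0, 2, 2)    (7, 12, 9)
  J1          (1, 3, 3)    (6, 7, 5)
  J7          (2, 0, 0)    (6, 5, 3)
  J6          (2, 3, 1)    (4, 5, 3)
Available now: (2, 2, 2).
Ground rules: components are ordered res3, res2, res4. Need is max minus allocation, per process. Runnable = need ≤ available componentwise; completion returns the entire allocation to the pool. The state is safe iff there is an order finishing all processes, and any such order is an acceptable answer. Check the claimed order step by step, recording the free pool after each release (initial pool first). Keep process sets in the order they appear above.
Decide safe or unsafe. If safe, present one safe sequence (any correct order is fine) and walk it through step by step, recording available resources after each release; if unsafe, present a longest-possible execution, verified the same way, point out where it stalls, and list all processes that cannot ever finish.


SAFE — a valid safe sequence is J6, J7, J1, J5, J2, J8.
Key observation: J6 marks the first exact bind of the order: its need (2, 2, 2) fits the free (2, 2, 2) with zero slack on a requested resource.
Walking it through:
  pool = (2, 2, 2)
  run J6 (needs (2, 2, 2), free (2, 2, 2)); after release of (2, 3, 1) the pool is (4, 5, 3)
  run J7 (needs (4, 5, 3), free (4, 5, 3)); after release of (2, 0, 0) the pool is (6, 5, 3)
  run J1 (needs (5, 4, 2), free (6, 5, 3)); after release of (1, 3, 3) the pool is (7, 8, 6)
  run J5 (needs (4, 6, 6), free (7, 8, 6)); after release of (0, 1, 1) the pool is (7, 9, 7)
  run J2 (needs (6, 6, 6), free (7, 9, 7)); after release of (0, 2, 0) the pool is (7, 11, 7)
  run J8 (needs (7, 10, 7), free (7, 11, 7)); after release of (0, 2, 2) the pool is (7, 13, 9)


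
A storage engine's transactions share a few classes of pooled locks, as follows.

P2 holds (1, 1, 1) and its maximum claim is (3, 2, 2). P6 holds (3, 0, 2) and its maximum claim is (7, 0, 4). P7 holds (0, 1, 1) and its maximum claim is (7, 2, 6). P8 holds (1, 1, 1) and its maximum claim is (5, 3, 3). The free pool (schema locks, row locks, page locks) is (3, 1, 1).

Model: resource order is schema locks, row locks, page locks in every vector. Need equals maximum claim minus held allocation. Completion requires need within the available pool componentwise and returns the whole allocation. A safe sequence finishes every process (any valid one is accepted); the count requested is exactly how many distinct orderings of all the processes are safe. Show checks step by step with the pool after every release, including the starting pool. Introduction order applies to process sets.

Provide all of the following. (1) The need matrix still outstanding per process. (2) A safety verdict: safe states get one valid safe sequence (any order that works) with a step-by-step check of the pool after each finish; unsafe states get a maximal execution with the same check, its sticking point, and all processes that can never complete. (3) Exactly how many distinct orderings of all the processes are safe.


(1) Need matrix, components ordered schema locks, row locks, page locks:
  P2: (2, 1, 1)
  P6: (4, 0, 2)
  P7: (7, 1, 5)
  P8: (4, 2, 2)
(2) SAFE. One safe sequence: P2, P6, P8, P7.
Key observation: P2 is the earliest step where a requested resource binds exactly: need (2, 1, 1), pool (3, 1, 1) at its turn.
Verifying each step:
  pool = (3, 1, 1)
  P2: need (2, 1, 1) fits (3, 1, 1); releases (1, 1, 1), pool now (4, 2, 2)
  P6: need (4, 0, 2) fits (4, 2, 2); releases (3, 0, 2), pool now (7, 2, 4)
  P8: need (4, 2, 2) fits (7, 2, 4); releases (1, 1, 1), pool now (8, 3, 5)
  P7: need (7, 1, 5) fits (8, 3, 5); releases (0, 1, 1), pool now (8, 4, 6)
(3) Exactly 2 of the possible complete orderings are safe sequences.


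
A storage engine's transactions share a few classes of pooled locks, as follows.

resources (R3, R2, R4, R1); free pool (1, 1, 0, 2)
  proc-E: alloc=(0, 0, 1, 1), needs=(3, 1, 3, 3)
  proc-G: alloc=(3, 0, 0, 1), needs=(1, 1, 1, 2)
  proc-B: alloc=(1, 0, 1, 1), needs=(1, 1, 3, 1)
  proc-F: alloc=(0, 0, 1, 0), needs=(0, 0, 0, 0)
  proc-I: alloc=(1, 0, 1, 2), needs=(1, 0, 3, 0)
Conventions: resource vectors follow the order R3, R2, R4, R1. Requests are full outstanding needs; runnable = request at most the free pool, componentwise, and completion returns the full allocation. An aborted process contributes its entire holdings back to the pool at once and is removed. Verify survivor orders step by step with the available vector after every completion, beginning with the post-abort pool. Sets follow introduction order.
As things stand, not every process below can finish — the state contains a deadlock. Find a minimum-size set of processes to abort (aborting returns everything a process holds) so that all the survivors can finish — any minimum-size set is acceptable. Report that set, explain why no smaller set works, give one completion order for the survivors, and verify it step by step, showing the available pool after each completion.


Abort proc-E and proc-I.
Key observation: before aborting proc-E and proc-I, proc-B was permanently blocked — no order could ever run it; afterwards it completes at step 2.
Why nothing smaller works — every single abort fails: proc-E alone leaves proc-B blocked (short on R4); proc-G alone leaves proc-E blocked (short on R4); proc-B alone leaves proc-E blocked (short on R4); proc-F alone leaves proc-E blocked (short on R4); proc-I alone leaves proc-E blocked (short on R4).
One survivor order: proc-F, proc-B, proc-G. Walking it through (post-abort pool first):
  pool = (2, 1, 2, 5)
  proc-F: need (0, 0, 0, 0) fits (2, 1, 2, 5); releases (0, 0, 1, 0), pool now (2, 1, 3, 5)
  proc-B: need (1, 1, 3, 1) fits (2, 1, 3, 5); releases (1, 0, 1, 1), pool now (3, 1, 4, 6)
  proc-G: need (1, 1, 1, 2) fits (3, 1, 4, 6); releases (3, 0, 0, 1), pool now (6, 1, 4, 7)


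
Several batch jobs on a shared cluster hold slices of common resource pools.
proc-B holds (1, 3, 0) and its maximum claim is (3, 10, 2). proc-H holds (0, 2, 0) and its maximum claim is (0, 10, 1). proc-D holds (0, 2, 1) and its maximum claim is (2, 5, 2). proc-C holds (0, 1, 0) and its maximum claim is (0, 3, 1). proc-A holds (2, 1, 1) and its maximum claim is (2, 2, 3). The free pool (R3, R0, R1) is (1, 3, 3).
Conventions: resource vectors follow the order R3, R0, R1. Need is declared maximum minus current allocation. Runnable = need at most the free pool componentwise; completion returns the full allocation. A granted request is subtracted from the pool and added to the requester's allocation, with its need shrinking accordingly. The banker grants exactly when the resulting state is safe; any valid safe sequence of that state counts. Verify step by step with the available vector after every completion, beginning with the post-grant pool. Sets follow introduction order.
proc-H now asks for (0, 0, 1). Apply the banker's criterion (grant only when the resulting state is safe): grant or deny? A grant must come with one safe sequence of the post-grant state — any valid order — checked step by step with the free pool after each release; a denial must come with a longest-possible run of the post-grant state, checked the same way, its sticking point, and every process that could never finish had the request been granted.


GRANT: granting preserves safety; a valid post-grant sequence is proc-C, proc-A, proc-D, proc-B, proc-H.
Key observation: after the grant the pool drops to (1, 3, 2), which still lets proc-C finish first and unwind the rest.
Check on the post-grant state, step by step:
  pool = (1, 3, 2)
  run proc-C (needs (0, 2, 1), free (1, 3, 2)); after release of (0, 1, 0) the pool is (1, 4, 2)
  run proc-A (needs (0, 1, 2), free (1, 4, 2)); after release of (2, 1, 1) the pool is (3, 5, 3)
  run proc-D (needs (2, 3, 1), free (3, 5, 3)); after release of (0, 2, 1) the pool is (3, 7, 4)
  run proc-B (needs (2, 7, 2), free (3, 7, 4)); after release of (1, 3, 0) the pool is (4, 10, 4)
  run proc-H (needs (0, 8, 0), free (4, 10, 4)); after release of (0, 2, 1) the pool is (4, 12, 5)


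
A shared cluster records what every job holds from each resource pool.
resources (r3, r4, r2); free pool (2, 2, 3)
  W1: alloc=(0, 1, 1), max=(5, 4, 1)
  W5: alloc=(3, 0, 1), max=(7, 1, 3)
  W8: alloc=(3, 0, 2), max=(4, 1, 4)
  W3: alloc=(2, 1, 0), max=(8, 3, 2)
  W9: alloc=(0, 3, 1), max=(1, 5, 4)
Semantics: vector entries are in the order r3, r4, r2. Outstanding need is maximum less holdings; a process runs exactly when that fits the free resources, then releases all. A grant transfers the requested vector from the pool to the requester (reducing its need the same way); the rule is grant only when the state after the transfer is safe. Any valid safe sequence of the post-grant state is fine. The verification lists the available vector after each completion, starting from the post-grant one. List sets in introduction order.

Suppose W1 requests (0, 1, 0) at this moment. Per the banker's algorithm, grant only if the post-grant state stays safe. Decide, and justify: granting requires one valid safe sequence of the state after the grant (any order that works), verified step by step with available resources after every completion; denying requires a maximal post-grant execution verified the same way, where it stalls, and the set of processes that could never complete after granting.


DENY — the pretend-granted state is unsafe.
Key observation: the wall is r4: completing W8, W5 brings the pool only to (8, 1, 6), and all the rest need more.
On the post-grant state, W8, W5 is a maximal run — nothing extends it. Walking it through:
  pool = (2, 1, 3)
  W8 needs (1, 1, 2) <= (2, 1, 3) -> finishes; pool += (3, 0, 2) = (5, 1, 5)
  W5 needs (4, 1, 2) <= (5, 1, 5) -> finishes; pool += (3, 0, 1) = (8, 1, 6)
  W1 still needs (5, 2, 0) but only (8, 1, 6) is free — short on r4
  W3 still needs (6, 2, 2) but only (8, 1, 6) is free — short on r4
  W9 still needs (1, 2, 3) but only (8, 1, 6) is free — short on r4
Post-grant, the permanently blocked set is W1, W3 and W9.


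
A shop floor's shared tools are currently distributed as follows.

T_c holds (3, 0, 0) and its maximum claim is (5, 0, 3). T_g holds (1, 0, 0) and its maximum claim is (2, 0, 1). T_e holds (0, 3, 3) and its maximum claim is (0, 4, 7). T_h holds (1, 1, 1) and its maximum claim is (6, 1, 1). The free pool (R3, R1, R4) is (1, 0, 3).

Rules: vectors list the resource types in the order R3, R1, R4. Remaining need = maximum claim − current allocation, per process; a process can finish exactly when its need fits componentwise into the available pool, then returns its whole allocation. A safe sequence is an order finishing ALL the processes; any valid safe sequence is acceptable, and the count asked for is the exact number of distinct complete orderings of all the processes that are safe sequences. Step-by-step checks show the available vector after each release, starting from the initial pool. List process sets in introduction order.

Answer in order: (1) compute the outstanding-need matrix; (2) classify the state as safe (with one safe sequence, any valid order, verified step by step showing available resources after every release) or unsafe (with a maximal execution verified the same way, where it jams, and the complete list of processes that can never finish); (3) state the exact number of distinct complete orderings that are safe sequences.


(1) Remaining need (order R3, R1, R4):
  T_c: (2, 0, 3)
  T_g: (1, 0, 1)
  T_e: (0, 1, 4)
  T_h: (5, 0, 0)
(2) SAFE. One safe sequence: T_g, T_c, T_h, T_e.
Key observation: the first exact fit in this order is T_g — it needs (1, 0, 1) with (1, 0, 3) free, meeting a requested resource to the last unit.
Step-by-step check:
  pool = (1, 0, 3)
  T_g: need (1, 0, 1) fits (1, 0, 3); releases (1, 0, 0), pool now (2, 0, 3)
  T_c: need (2, 0, 3) fits (2, 0, 3); releases (3, 0, 0), pool now (5, 0, 3)
  T_h: need (5, 0, 0) fits (5, 0, 3); releases (1, 1, 1), pool now (6, 1, 4)
  T_e: need (0, 1, 4) fits (6, 1, 4); releases (0, 3, 3), pool now (6, 4, 7)
(3) Precisely 1 of the possible complete orderings is a safe sequence.


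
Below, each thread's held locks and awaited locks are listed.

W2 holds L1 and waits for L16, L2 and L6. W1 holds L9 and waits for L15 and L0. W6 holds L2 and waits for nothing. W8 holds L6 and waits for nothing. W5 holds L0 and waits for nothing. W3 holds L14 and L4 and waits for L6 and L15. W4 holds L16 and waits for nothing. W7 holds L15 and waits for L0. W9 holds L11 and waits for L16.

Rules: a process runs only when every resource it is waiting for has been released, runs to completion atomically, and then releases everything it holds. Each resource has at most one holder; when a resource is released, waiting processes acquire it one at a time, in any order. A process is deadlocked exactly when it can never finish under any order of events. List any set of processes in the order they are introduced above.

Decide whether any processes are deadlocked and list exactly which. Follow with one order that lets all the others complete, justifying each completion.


Nothing here is deadlocked.
Key observation: there is no circular wait here — follow any chain and it reaches a process that is free to run now.
One completion order for the rest: W6, W4, W5, W9, W7, W8, W1, W3, W2.
Check, step by step:
  W6: no waits; runs immediately, freeing L2
  W4: no waits; runs immediately, freeing L16
  W5: no waits; runs immediately, freeing L0
  W9: everything it awaited (L16) is free; runs, freeing L11
  W7: everything it awaited (L0) is free; runs, freeing L15
  W8: no waits; runs immediately, freeing L6
  W1: everything it awaited (L15 and L0) is free; runs, freeing L9
  W3: everything it awaited (L6 and L15) is free; runs, freeing L14 and L4
  W2: everything it awaited (L16, L2 and L6) is free; runs, freeing L1


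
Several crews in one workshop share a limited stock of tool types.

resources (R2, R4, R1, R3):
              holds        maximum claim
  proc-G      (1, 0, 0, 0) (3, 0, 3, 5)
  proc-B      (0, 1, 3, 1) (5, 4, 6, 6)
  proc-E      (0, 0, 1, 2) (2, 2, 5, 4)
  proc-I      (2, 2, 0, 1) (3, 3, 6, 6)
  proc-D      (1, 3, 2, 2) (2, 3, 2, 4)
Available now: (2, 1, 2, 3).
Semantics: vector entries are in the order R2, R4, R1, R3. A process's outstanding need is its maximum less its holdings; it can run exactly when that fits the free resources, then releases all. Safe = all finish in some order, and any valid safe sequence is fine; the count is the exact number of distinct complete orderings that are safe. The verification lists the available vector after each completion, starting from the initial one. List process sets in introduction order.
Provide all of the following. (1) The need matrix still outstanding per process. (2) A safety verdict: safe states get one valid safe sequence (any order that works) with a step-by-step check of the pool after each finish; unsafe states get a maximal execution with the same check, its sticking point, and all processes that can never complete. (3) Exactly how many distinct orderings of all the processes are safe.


(1) Remaining need (order R2, R4, R1, R3):
  proc-G: (2, 0, 3, 5)
  proc-B: (5, 3, 3, 5)
  proc-E: (2, 2, 4, 2)
  proc-I: (1, 1, 6, 5)
  proc-D: (1, 0, 0, 2)
(2) UNSAFE.
Key observation: after proc-D, proc-E, proc-G the pool peaks at (4, 4, 5, 7), and each blocked process is short somewhere: proc-B on R2; proc-I on R1.
A maximal execution: proc-D, proc-E, proc-G — then nothing else fits. Check, step by step:
  pool = (2, 1, 2, 3)
  proc-D: need (1, 0, 0, 2) fits (2, 1, 2, 3); releases (1, 3, 2, 2), pool now (3, 4, 4, 5)
  proc-E: need (2, 2, 4, 2) fits (3, 4, 4, 5); releases (0, 0, 1, 2), pool now (3, 4, 5, 7)
  proc-G: need (2, 0, 3, 5) fits (3, 4, 5, 7); releases (1, 0, 0, 0), pool now (4, 4, 5, 7)
  proc-B still needs (5, 3, 3, 5) but only (4, 4, 5, 7) is free — short on R2
  proc-I still needs (1, 1, 6, 5) but only (4, 4, 5, 7) is free — short on R1
Never able to finish: proc-B and proc-I.
(3) Precisely 0 of the possible complete orderings are safe sequences.


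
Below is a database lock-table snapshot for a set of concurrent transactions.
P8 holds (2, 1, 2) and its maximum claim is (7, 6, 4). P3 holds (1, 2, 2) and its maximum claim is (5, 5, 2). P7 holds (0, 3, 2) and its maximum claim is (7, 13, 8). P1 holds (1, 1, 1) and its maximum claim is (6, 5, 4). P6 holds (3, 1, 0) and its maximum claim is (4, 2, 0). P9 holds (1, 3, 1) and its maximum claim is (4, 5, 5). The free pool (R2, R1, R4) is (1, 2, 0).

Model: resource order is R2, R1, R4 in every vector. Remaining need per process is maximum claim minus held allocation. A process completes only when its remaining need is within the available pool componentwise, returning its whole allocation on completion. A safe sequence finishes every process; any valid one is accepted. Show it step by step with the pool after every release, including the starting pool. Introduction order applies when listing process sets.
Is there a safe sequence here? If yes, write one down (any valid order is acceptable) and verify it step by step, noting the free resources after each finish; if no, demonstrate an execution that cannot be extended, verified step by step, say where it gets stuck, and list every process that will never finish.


The state is SAFE; one workable sequence: P6, P3, P8, P9, P1, P7.
Key observation: the order's first zero-slack moment is P6 ((1, 1, 0) needed, (1, 2, 0) free — a requested resource with nothing to spare).
Step-by-step check:
  pool = (1, 2, 0)
  run P6 (needs (1, 1, 0), free (1, 2, 0)); after release of (3, 1, 0) the pool is (4, 3, 0)
  run P3 (needs (4, 3, 0), free (4, 3, 0)); after release of (1, 2, 2) the pool is (5, 5, 2)
  run P8 (needs (5, 5, 2), free (5, 5, 2)); after release of (2, 1, 2) the pool is (7, 6, 4)
  run P9 (needs (3, 2, 4), free (7, 6, 4)); after release of (1, 3, 1) the pool is (8, 9, 5)
  run P1 (needs (5, 4, 3), free (8, 9, 5)); after release of (1, 1, 1) the pool is (9, 10, 6)
  run P7 (needs (7, 10, 6), free (9, 10, 6)); after release of (0, 3, 2) the pool is (9, 13, 8)


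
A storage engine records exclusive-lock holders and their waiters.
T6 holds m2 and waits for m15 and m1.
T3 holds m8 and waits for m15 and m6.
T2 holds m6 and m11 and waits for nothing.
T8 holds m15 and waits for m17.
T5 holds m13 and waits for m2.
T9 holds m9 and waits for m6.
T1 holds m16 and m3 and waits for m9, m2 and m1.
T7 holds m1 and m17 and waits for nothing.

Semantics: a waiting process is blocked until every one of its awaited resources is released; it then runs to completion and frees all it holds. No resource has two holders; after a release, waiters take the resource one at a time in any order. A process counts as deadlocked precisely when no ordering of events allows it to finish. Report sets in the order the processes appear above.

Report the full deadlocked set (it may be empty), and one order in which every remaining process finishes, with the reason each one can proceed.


No process is deadlocked.
Key observation: there is no circular wait here — follow any chain and it reaches a process that is free to run now.
The rest can finish in the order T7, T8, T2, T9, T6, T3, T5, T1.
Walking it through:
  T7 waits on nothing -> runs at once and releases m1 and m17
  T8: everything it awaited (m17) is free; runs, freeing m15
  T2 waits on nothing -> runs at once and releases m6 and m11
  T9: everything it awaited (m6) is free; runs, freeing m9
  T6: everything it awaited (m15 and m1) is free; runs, freeing m2
  T3: everything it awaited (m15 and m6) is free; runs, freeing m8
  T5: everything it awaited (m2) is free; runs, freeing m13
  T1: everything it awaited (m9, m2 and m1) is free; runs, freeing m16 and m3


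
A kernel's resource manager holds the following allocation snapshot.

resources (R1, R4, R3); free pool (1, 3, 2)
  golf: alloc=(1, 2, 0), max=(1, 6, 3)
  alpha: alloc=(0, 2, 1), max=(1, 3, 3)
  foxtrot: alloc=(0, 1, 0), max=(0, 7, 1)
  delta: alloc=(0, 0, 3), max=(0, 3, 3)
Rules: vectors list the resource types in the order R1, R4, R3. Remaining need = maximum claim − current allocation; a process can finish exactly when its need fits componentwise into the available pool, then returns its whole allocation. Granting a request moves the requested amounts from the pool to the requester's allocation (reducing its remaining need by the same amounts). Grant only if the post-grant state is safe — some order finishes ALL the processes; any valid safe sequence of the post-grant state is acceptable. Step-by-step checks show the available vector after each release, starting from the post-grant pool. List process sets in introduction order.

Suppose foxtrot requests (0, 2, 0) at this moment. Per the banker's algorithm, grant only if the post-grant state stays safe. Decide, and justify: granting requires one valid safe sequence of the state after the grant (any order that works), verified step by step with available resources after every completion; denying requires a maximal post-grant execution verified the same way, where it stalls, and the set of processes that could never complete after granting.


DENY. Granting would leave the state unsafe.
Key observation: even finishing alpha, delta leaves just (1, 3, 6) free — too little R4 for any of the remaining processes.
On the post-grant state, alpha, delta is a maximal run — nothing extends it. Verifying each step:
  pool = (1, 1, 2)
  alpha needs (1, 1, 2) <= (1, 1, 2) -> finishes; pool += (0, 2, 1) = (1, 3, 3)
  delta needs (0, 3, 0) <= (1, 3, 3) -> finishes; pool += (0, 0, 3) = (1, 3, 6)
  golf still needs (0, 4, 3) but only (1, 3, 6) is free — short on R4
  foxtrot still needs (0, 4, 1) but only (1, 3, 6) is free — short on R4
Processes that could never finish after the grant: golf and foxtrot.


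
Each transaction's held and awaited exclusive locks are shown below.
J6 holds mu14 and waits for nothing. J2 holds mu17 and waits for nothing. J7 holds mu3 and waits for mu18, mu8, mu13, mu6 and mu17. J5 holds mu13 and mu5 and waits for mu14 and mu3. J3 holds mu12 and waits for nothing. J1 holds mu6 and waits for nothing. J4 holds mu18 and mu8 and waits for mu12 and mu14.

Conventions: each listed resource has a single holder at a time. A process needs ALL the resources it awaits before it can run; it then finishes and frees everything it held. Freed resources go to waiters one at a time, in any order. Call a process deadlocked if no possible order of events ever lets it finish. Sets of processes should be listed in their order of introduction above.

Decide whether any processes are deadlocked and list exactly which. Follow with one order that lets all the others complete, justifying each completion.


Deadlocked set: J7 and J5.
Key observation: along J7 -> J5 -> J7, each member waits on what the next one holds — a deadlock; no other process is dragged down with it.
The rest can finish in the order J2, J3, J1, J6, J4.
Verifying each step:
  run J2 (it waits on nothing); releases mu17
  run J3 (it waits on nothing); releases mu12
  run J1 (it waits on nothing); releases mu6
  run J6 (it waits on nothing); releases mu14
  J4 waits on mu12 and mu14 — all released -> runs and releases mu18 and mu8


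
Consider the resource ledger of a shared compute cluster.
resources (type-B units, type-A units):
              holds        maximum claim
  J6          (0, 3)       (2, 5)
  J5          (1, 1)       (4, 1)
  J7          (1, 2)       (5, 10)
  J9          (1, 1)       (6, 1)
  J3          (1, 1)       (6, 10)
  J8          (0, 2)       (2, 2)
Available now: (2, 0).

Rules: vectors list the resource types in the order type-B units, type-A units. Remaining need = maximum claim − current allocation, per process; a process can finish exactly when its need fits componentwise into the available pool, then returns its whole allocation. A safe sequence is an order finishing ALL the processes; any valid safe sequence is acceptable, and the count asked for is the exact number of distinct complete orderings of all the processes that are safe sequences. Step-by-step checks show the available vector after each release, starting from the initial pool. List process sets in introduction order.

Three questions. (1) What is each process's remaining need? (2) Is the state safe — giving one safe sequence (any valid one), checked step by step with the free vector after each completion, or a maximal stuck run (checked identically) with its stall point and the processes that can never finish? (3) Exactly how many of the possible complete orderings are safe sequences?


(1) Remaining need (order type-B units, type-A units):
  J6: (2, 2)
  J5: (3, 0)
  J7: (4, 8)
  J9: (5, 0)
  J3: (5, 9)
  J8: (2, 0)
(2) UNSAFE — no complete ordering exists.
Key observation: after J8, J6 complete, (2, 5) is the best the pool ever gets, yet each leftover process wants more type-B units.
Going as far as possible: J8, J6; after that, nothing fits. Verifying each step:
  pool = (2, 0)
  J8: need (2, 0) fits (2, 0); releases (0, 2), pool now (2, 2)
  J6: need (2, 2) fits (2, 2); releases (0, 3), pool now (2, 5)
  J5 cannot run: need (3, 0) vs free (2, 5) (insufficient type-B units)
  J7 cannot run: need (4, 8) vs free (2, 5) (insufficient type-B units and type-A units)
  J9 cannot run: need (5, 0) vs free (2, 5) (insufficient type-B units)
  J3 cannot run: need (5, 9) vs free (2, 5) (insufficient type-B units and type-A units)
Permanently blocked: J5, J7, J9 and J3.
(3) The exact count: 0 of the possible complete orderings are safe sequences.


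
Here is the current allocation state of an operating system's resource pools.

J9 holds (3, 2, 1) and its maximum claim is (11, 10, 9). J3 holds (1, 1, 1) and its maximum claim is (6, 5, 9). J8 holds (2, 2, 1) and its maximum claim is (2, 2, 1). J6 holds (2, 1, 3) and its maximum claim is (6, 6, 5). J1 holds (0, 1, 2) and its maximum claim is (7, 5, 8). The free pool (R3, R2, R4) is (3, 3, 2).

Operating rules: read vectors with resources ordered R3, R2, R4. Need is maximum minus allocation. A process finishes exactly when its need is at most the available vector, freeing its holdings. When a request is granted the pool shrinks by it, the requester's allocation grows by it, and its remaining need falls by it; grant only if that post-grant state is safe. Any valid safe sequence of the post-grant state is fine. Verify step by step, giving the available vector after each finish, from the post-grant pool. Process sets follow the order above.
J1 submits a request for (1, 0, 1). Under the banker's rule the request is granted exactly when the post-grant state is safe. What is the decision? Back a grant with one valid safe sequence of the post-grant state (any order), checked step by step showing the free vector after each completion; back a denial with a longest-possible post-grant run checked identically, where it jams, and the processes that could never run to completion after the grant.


GRANT: granting preserves safety; a valid post-grant sequence is J8, J6, J1, J3, J9.
Key observation: granting shrinks the pool to (2, 3, 1), yet J8 still fits and the chain goes through.
Step-by-step check of the post-grant state:
  pool = (2, 3, 1)
  run J8 (needs (0, 0, 0), free (2, 3, 1)); after release of (2, 2, 1) the pool is (4, 5, 2)
  run J6 (needs (4, 5, 2), free (4, 5, 2)); after release of (2, 1, 3) the pool is (6, 6, 5)
  run J1 (needs (6, 4, 5), free (6, 6, 5)); after release of (1, 1, 3) the pool is (7, 7, 8)
  run J3 (needs (5, 4, 8), free (7, 7, 8)); after release of (1, 1, 1) the pool is (8, 8, 9)
  run J9 (needs (8, 8, 8), free (8, 8, 9)); after release of (3, 2, 1) the pool is (11, 10, 10)


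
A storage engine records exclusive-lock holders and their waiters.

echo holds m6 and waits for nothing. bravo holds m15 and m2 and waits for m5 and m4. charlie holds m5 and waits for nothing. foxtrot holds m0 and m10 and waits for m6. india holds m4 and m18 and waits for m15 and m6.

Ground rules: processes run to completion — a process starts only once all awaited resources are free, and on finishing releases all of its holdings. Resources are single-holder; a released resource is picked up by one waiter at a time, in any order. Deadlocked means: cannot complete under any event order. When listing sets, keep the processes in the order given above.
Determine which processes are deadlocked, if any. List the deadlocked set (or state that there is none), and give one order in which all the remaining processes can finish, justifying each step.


Deadlocked set: bravo and india.
Key observation: bravo -> india -> bravo is a circular wait — nothing in it can go first; no other process is dragged down with it.
A valid finishing order for the others: echo, charlie, foxtrot.
Check, step by step:
  echo waits on nothing -> runs at once and releases m6
  charlie waits on nothing -> runs at once and releases m5
  run foxtrot (all its waits — m6 — are resolved); releases m0 and m10


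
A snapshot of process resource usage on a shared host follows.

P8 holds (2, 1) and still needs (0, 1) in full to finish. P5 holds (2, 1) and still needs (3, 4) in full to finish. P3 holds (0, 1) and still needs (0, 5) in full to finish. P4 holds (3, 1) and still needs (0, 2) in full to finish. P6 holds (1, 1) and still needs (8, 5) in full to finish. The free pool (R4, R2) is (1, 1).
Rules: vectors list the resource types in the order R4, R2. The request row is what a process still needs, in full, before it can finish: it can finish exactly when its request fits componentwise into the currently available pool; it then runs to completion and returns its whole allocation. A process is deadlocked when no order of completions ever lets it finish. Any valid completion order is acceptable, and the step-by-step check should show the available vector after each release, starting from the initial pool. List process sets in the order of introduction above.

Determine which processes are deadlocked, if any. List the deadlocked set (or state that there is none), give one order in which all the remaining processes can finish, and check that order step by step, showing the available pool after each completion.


The deadlocked set is P5, P3 and P6.
Key observation: P8, P4 can finish, but then (6, 3) is all there is, and the blocked group's R2 demands exceed it.
A valid finishing order for the others: P8, P4. Check, step by step:
  pool = (1, 1)
  run P8 (needs (0, 1), free (1, 1)); after release of (2, 1) the pool is (3, 2)
  run P4 (needs (0, 2), free (3, 2)); after release of (3, 1) the pool is (6, 3)
The stuck group stays short no matter what:
  P5 still needs (3, 4) but only (6, 3) is free — short on R2
  P3 still needs (0, 5) but only (6, 3) is free — short on R2
  P6 still needs (8, 5) but only (6, 3) is free — short on R4 and R2
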